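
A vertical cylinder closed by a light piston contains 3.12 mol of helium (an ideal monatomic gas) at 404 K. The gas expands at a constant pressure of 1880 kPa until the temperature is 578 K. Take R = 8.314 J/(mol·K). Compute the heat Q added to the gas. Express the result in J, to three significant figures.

Isobaric: W = nRΔT = (3.12)(8.314)(174) = 4514 J.
ΔU = nCᵥΔT with Cᵥ = 3R/2: ΔU = (3.12)(12.47)(174) = 6770 J.
Q = ΔU + W = 6770 + 4514 = 11284 J.

Q ≈ 11300 J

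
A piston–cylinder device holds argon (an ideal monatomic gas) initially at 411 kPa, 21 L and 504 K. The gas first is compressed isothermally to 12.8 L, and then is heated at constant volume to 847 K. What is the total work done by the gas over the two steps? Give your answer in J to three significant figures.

Step 1 (isothermal): W = P₁V₁ ln(V₂/V₁) = (8631) ln(12.8/21) = -4273 J.
Step 2 (isochoric): W = 0 (constant volume).
W_total = -4273 + 0 = -4273 J.

W_total ≈ -4270 J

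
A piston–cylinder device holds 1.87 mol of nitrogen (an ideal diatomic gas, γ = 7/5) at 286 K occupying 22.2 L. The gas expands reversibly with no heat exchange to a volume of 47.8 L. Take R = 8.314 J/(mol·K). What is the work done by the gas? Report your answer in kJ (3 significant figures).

W ≈ 2.94 kJ

Adiabatic: TV^(γ−1) = const with γ = 7/5.
T₂ = T₁ (V₁/V₂)^(γ−1) = 286 × (22.2/47.8)^0.4 = 286 × 0.7358 = 210.4 K.
W_by = nCᵥ(T₁ − T₂) = (1.87)(20.79)(286 − 210.4) = 2937 J.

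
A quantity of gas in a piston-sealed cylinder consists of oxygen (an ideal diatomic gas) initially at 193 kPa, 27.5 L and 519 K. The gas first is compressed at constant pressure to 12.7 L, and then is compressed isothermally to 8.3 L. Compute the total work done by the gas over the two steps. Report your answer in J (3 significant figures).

W_total ≈ -3900 J

Step 1 (isobaric): W = PΔV = (193 kPa)(12.7 − 27.5 L) = -2856 J.
After step 1: P = 193 kPa, V = 12.7 L, T = 239.7 K.
Step 2 (isothermal): W = P₁V₁ ln(V₂/V₁) = (2451) ln(8.3/12.7) = -1043 J.
W_total = -2856 − 1043 = -3899 J.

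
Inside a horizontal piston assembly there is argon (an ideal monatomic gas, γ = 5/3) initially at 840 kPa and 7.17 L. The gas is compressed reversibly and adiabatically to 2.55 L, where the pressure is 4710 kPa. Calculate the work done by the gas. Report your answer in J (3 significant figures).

W ≈ -8980 J

Adiabatic: W = (P₁V₁ − P₂V₂)/(γ − 1) with γ = 5/3.
P₁V₁ = 6023 J, P₂V₂ = 12010 J.
W = (6023 − 12010) / 0.6667 = -8982 J.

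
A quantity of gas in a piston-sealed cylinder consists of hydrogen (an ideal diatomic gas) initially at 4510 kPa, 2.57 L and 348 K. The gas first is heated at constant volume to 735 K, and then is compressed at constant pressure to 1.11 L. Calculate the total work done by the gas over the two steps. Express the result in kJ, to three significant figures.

Step 1 (isochoric): W = 0 (constant volume).
After step 1: P = 9525 kPa (V unchanged).
Step 2 (isobaric): W = PΔV = (9525 kPa)(1.11 − 2.57 L) = -13907 J.
W_total = 0 − 13907 = -13907 J.

W_total ≈ -13.9 kJ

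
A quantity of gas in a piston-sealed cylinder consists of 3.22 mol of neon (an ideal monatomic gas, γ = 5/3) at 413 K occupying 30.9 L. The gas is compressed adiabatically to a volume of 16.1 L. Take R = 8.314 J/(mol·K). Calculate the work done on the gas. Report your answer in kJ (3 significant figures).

Adiabatic: TV^(γ−1) = const with γ = 5/3.
T₂ = T₁ (V₁/V₂)^(γ−1) = 413 × (30.9/16.1)^0.667 = 413 × 1.544 = 637.8 K.
W_by = nCᵥ(T₁ − T₂) = (3.22)(12.47)(413 − 637.8) = -9028 J.
Work on gas = −W_by = 9028 J.

W ≈ 9.03 kJ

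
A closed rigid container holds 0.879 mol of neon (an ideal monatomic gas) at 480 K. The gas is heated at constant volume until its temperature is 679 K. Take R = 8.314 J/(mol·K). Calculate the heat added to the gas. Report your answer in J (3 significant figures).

Q ≈ 2180 J

Constant volume ⇒ W = 0, so Q = ΔU = nCᵥΔT with Cᵥ = 3R/2 = 12.47 J/(mol·K).
ΔU = (0.879)(12.47)(679 − 480) = 2181 J.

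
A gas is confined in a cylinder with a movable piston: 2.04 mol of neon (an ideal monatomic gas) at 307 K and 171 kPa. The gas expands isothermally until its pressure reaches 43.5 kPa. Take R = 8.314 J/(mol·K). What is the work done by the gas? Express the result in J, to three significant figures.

Isothermal process: W = nRT ln(V₂/V₁) = nRT ln(P₁/P₂).
W = (2.04)(8.314)(307) × ln(171/43.5)
  = 5207 × ln(3.931) = 5207 × 1.369
W_by_gas = 7128 J.

W ≈ 7130 J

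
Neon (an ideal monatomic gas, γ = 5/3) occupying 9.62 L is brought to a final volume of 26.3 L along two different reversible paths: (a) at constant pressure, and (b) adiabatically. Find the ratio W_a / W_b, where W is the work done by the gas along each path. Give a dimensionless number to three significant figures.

Path (a) isobaric: W = P₁(V₂ − V₁) → W_a/(P₁V₁) = 1.734.
Path (b) adiabatic: W = P₁V₁(1 − (V₁/V₂)^(γ−1))/(γ−1) → W_b/(P₁V₁) = 0.7328.
W_a / W_b = 1.734 / 0.7328 = 2.366.

W_a / W_b ≈ 2.37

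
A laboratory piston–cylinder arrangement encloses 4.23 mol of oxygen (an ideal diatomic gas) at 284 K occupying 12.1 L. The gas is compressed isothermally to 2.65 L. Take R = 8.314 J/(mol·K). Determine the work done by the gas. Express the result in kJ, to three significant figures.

Isothermal: W = nRT ln(V₂/V₁).
W = (4.23)(8.314)(284) × ln(2.65/12.1)
  = 9988 × -1.519
W_by_gas = -15168 J.

W ≈ -15.2 kJ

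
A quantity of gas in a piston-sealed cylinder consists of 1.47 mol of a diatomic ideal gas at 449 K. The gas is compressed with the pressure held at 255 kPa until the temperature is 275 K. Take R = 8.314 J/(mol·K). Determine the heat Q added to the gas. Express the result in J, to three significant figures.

Isobaric: W = nRΔT = (1.47)(8.314)(-174) = -2127 J.
ΔU = nCᵥΔT with Cᵥ = 5R/2: ΔU = (1.47)(20.79)(-174) = -5316 J.
Q = ΔU + W = -5316 − 2127 = -7443 J.

Q ≈ -7440 J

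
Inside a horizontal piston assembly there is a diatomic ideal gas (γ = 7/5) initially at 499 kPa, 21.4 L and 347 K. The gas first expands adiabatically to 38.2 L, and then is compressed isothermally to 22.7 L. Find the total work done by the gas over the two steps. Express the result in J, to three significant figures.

W_total ≈ 1110 J

Step 1 (adiabatic): W = (P₁V₁ − P₂V₂)/(γ−1) = (10679 − 8469)/0.4 = 5523 J.
After step 1: P = 221.7 kPa, V = 38.2 L, T = 275.2 K.
Step 2 (isothermal): W = P₁V₁ ln(V₂/V₁) = (8469) ln(22.7/38.2) = -4408 J.
W_total = 5523 − 4408 = 1115 J.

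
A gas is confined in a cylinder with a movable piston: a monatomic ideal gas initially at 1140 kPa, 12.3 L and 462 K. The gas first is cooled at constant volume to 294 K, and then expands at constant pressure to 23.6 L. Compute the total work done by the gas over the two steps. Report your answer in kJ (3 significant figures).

W_total ≈ 8.20 kJ

Step 1 (isochoric): W = 0 (constant volume).
After step 1: P = 725.5 kPa (V unchanged).
Step 2 (isobaric): W = PΔV = (725.5 kPa)(23.6 − 12.3 L) = 8198 J.
W_total = 0 + 8198 = 8198 J.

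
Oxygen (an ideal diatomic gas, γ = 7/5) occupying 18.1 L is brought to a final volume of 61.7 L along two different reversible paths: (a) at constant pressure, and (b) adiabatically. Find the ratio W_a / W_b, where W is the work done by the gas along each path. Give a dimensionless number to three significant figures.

Path (a) isobaric: W = P₁(V₂ − V₁) → W_a/(P₁V₁) = 2.409.
Path (b) adiabatic: W = P₁V₁(1 − (V₁/V₂)^(γ−1))/(γ−1) → W_b/(P₁V₁) = 0.9693.
W_a / W_b = 2.409 / 0.9693 = 2.485.

W_a / W_b ≈ 2.49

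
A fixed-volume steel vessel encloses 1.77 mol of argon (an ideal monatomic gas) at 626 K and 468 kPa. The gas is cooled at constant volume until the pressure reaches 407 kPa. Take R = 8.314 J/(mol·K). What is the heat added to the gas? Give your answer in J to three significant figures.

Constant volume ⇒ W = 0, so Q = ΔU = nCᵥΔT with Cᵥ = 3R/2 = 12.47 J/(mol·K).
At constant V, T₂/T₁ = P₂/P₁ ⇒ ΔT = T₁(P₂/P₁ − 1) = 626·(407/468 − 1) = -81.59 K.
ΔU = (1.77)(12.47)(-81.59) = -1801 J.

Q ≈ -1800 J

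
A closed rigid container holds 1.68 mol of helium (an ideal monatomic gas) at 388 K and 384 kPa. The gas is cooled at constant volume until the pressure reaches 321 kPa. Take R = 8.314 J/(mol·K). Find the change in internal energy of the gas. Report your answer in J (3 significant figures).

ΔU ≈ -1330 J

Constant volume ⇒ W = 0, so Q = ΔU = nCᵥΔT with Cᵥ = 3R/2 = 12.47 J/(mol·K).
At constant V, T₂/T₁ = P₂/P₁ ⇒ ΔT = T₁(P₂/P₁ − 1) = 388·(321/384 − 1) = -63.66 K.
ΔU = (1.68)(12.47)(-63.66) = -1334 J.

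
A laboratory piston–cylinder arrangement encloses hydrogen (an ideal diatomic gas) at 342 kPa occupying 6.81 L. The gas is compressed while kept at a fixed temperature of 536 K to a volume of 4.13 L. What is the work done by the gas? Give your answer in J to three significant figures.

Isothermal: W = nRT ln(V₂/V₁) = P₁V₁ ln(V₂/V₁).
P₁V₁ = (342 kPa)(6.81 L) = 2329 J.
W = 2329 × ln(4.13/6.81) = 2329 × -0.5001
W_by_gas = -1165 J.

W ≈ -1160 J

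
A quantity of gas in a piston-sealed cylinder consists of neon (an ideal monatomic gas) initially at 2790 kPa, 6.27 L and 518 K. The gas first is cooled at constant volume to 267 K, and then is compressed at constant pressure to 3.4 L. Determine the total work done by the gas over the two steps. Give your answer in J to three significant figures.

Step 1 (isochoric): W = 0 (constant volume).
After step 1: P = 1438 kPa (V unchanged).
Step 2 (isobaric): W = PΔV = (1438 kPa)(3.4 − 6.27 L) = -4127 J.
W_total = 0 − 4127 = -4127 J.

W_total ≈ -4130 J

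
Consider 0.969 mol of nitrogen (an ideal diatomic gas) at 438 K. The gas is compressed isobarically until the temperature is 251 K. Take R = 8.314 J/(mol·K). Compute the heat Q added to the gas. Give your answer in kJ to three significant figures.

Isobaric: W = nRΔT = (0.969)(8.314)(-187) = -1507 J.
ΔU = nCᵥΔT with Cᵥ = 5R/2: ΔU = (0.969)(20.79)(-187) = -3766 J.
Q = ΔU + W = -3766 − 1507 = -5273 J.

Q ≈ -5.27 kJ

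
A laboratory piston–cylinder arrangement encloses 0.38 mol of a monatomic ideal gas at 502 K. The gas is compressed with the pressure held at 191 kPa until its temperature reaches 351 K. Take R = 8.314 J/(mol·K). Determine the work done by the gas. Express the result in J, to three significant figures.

Isobaric: W = P ΔV = nR ΔT.
W = (0.38)(8.314)(351 − 502) = -477.1 J.

W ≈ -477 J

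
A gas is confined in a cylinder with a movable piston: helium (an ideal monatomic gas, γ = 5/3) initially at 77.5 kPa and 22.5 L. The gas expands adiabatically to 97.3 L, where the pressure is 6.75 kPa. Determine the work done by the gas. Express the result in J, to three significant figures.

Adiabatic: W = (P₁V₁ − P₂V₂)/(γ − 1) with γ = 5/3.
P₁V₁ = 1744 J, P₂V₂ = 656.8 J.
W = (1744 − 656.8) / 0.6667 = 1630 J.

W ≈ 1630 J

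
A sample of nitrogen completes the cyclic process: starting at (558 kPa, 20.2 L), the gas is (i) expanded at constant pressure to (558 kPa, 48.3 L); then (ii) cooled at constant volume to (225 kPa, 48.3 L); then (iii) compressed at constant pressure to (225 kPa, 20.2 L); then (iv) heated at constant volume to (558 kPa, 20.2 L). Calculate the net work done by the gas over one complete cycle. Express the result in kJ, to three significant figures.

W_net ≈ 9.36 kJ

Constant-volume legs do no work.
W(i) = (558)(48.3 − 20.2) = 15680 J; W(iii) = (225)(20.2 − 48.3) = -6322 J.
W_net = 15680 − 6322 = 9357 J (the clockwise enclosed area).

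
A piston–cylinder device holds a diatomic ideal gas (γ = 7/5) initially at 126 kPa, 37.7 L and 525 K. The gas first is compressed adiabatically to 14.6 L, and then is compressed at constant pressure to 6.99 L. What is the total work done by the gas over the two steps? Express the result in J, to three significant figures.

W_total ≈ -9100 J

Step 1 (adiabatic): W = (P₁V₁ − P₂V₂)/(γ−1) = (4750 − 6942)/0.4 = -5480 J.
After step 1: P = 475.5 kPa, V = 14.6 L, T = 767.3 K.
Step 2 (isobaric): W = PΔV = (475.5 kPa)(6.99 − 14.6 L) = -3619 J.
W_total = -5480 − 3619 = -9099 J.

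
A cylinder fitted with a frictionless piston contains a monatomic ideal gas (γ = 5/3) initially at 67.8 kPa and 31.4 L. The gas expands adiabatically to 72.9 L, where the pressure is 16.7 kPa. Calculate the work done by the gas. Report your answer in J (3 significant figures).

Adiabatic: W = (P₁V₁ − P₂V₂)/(γ − 1) with γ = 5/3.
P₁V₁ = 2129 J, P₂V₂ = 1217 J.
W = (2129 − 1217) / 0.6667 = 1367 J.

W ≈ 1370 J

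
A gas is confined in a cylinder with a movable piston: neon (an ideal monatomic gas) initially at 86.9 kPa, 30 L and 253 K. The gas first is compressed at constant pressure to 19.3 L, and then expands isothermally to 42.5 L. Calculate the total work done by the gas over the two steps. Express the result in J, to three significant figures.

W_total ≈ 394 J

Step 1 (isobaric): W = PΔV = (86.9 kPa)(19.3 − 30 L) = -929.8 J.
After step 1: P = 86.9 kPa, V = 19.3 L, T = 162.8 K.
Step 2 (isothermal): W = P₁V₁ ln(V₂/V₁) = (1677) ln(42.5/19.3) = 1324 J.
W_total = -929.8 + 1324 = 394.1 J.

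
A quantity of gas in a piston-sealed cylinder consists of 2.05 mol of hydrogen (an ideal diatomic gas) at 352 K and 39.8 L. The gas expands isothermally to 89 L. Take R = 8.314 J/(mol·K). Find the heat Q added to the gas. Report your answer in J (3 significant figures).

Q ≈ 4830 J

Isothermal ⇒ ΔU = 0, so Q = W = nRT ln(V₂/V₁).
Q = (2.05)(8.314)(352) ln(89/39.8) = 5999 × 0.8048 = 4828 J.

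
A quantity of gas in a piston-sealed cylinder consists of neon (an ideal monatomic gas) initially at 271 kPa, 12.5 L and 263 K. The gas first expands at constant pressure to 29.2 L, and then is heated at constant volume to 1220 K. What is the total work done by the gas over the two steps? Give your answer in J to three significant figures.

Step 1 (isobaric): W = PΔV = (271 kPa)(29.2 − 12.5 L) = 4526 J.
Step 2 (isochoric): W = 0 (constant volume).
W_total = 4526 + 0 = 4526 J.

W_total ≈ 4530 J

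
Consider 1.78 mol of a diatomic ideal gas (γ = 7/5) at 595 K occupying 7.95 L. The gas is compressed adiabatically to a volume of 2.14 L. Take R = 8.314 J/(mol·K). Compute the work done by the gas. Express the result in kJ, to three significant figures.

Adiabatic: TV^(γ−1) = const with γ = 7/5.
T₂ = T₁ (V₁/V₂)^(γ−1) = 595 × (7.95/2.14)^0.4 = 595 × 1.69 = 1006 K.
W_by = nCᵥ(T₁ − T₂) = (1.78)(20.79)(595 − 1006) = -15197 J.

W ≈ -15.2 kJ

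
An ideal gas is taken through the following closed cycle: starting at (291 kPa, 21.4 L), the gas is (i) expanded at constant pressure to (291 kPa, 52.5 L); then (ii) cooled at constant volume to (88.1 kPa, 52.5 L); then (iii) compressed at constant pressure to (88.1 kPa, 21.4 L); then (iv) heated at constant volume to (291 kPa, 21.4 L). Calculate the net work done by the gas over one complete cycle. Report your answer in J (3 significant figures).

W_net ≈ 6310 J

Constant-volume legs do no work.
W(i) = (291)(52.5 − 21.4) = 9050 J; W(iii) = (88.1)(21.4 − 52.5) = -2740 J.
W_net = 9050 − 2740 = 6310 J (the clockwise enclosed area).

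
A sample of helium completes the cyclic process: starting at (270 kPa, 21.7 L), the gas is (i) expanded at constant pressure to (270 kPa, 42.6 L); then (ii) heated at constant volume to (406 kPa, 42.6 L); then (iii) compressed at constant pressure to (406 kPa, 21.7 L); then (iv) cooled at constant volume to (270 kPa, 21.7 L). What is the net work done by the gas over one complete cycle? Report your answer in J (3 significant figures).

Constant-volume legs do no work.
W(i) = (270)(42.6 − 21.7) = 5643 J; W(iii) = (406)(21.7 − 42.6) = -8485 J.
W_net = 5643 − 8485 = -2842 J (the counter-clockwise enclosed area).

W_net ≈ -2840 J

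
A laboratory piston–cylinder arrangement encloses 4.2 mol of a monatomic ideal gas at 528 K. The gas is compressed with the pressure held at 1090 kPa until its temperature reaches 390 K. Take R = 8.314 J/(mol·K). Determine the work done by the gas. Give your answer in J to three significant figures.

Isobaric: W = P ΔV = nR ΔT.
W = (4.2)(8.314)(390 − 528) = -4819 J.

W ≈ -4820 J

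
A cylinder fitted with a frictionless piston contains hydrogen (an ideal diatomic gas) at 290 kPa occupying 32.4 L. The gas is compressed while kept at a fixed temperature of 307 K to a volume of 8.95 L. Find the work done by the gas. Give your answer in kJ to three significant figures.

W ≈ -12.1 kJ

Isothermal: W = nRT ln(V₂/V₁) = P₁V₁ ln(V₂/V₁).
P₁V₁ = (290 kPa)(32.4 L) = 9396 J.
W = 9396 × ln(8.95/32.4) = 9396 × -1.287
W_by_gas = -12088 J.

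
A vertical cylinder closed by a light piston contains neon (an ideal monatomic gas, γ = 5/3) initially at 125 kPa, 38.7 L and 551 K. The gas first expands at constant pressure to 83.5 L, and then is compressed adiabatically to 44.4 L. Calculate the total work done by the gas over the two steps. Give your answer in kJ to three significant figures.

Step 1 (isobaric): W = PΔV = (125 kPa)(83.5 − 38.7 L) = 5600 J.
After step 1: P = 125 kPa, V = 83.5 L, T = 1189 K.
Step 2 (adiabatic): W = (P₁V₁ − P₂V₂)/(γ−1) = (10438 − 15903)/0.667 = -8198 J.
W_total = 5600 − 8198 = -2598 J.

W_total ≈ -2.60 kJ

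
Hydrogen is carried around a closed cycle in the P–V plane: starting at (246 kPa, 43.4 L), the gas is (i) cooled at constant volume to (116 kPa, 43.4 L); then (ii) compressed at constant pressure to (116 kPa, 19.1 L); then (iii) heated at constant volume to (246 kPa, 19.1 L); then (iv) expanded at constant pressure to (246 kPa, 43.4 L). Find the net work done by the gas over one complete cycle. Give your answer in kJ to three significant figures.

Constant-volume legs do no work.
W(ii) = (116)(19.1 − 43.4) = -2819 J; W(iv) = (246)(43.4 − 19.1) = 5978 J.
W_net = -2819 + 5978 = 3159 J (the clockwise enclosed area).

W_net ≈ 3.16 kJ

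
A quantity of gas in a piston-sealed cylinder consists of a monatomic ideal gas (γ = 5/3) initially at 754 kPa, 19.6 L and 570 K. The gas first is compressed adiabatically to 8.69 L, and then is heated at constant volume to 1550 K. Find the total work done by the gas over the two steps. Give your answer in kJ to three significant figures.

Step 1 (adiabatic): W = (P₁V₁ − P₂V₂)/(γ−1) = (14778 − 25417)/0.667 = -15957 J.
Step 2 (isochoric): W = 0 (constant volume).
W_total = -15957 + 0 = -15957 J.

W_total ≈ -16.0 kJ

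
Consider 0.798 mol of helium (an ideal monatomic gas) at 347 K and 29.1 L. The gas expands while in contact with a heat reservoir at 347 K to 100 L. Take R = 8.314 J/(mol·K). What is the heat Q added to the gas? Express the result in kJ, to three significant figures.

Q ≈ 2.84 kJ

Isothermal ⇒ ΔU = 0, so Q = W = nRT ln(V₂/V₁).
Q = (0.798)(8.314)(347) ln(100/29.1) = 2302 × 1.234 = 2842 J.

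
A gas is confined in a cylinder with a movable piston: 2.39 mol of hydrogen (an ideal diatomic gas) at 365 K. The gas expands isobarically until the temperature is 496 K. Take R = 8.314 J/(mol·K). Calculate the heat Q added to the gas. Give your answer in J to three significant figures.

Isobaric: W = nRΔT = (2.39)(8.314)(131) = 2603 J.
ΔU = nCᵥΔT with Cᵥ = 5R/2: ΔU = (2.39)(20.79)(131) = 6508 J.
Q = ΔU + W = 6508 + 2603 = 9111 J.

Q ≈ 9110 J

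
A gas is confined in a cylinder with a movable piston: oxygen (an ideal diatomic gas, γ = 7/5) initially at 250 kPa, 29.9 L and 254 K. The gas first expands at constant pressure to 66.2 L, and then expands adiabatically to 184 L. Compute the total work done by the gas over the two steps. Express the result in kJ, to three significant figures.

W_total ≈ 23.0 kJ

Step 1 (isobaric): W = PΔV = (250 kPa)(66.2 − 29.9 L) = 9075 J.
After step 1: P = 250 kPa, V = 66.2 L, T = 562.4 K.
Step 2 (adiabatic): W = (P₁V₁ − P₂V₂)/(γ−1) = (16550 − 10995)/0.4 = 13886 J.
W_total = 9075 + 13886 = 22961 J.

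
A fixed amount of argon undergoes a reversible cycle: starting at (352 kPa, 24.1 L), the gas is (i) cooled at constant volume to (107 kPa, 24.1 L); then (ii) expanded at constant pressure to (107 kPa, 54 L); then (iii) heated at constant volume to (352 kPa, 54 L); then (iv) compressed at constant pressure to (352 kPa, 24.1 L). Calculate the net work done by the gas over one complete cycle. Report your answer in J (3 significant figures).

W_net ≈ -7330 J

Constant-volume legs do no work.
W(ii) = (107)(54 − 24.1) = 3199 J; W(iv) = (352)(24.1 − 54) = -10525 J.
W_net = 3199 − 10525 = -7326 J (the counter-clockwise enclosed area).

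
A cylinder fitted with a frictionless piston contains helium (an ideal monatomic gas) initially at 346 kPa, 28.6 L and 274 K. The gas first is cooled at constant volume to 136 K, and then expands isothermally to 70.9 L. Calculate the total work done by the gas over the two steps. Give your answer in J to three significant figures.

W_total ≈ 4460 J

Step 1 (isochoric): W = 0 (constant volume).
After step 1: P = 171.7 kPa (V unchanged).
Step 2 (isothermal): W = P₁V₁ ln(V₂/V₁) = (4912) ln(70.9/28.6) = 4459 J.
W_total = 0 + 4459 = 4459 J.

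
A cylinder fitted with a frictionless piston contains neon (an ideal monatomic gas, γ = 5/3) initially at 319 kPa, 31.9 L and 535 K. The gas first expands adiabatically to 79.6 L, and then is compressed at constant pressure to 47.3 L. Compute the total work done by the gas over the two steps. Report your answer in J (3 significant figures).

Step 1 (adiabatic): W = (P₁V₁ − P₂V₂)/(γ−1) = (10176 − 5531)/0.667 = 6967 J.
After step 1: P = 69.49 kPa, V = 79.6 L, T = 290.8 K.
Step 2 (isobaric): W = PΔV = (69.49 kPa)(47.3 − 79.6 L) = -2245 J.
W_total = 6967 − 2245 = 4723 J.

W_total ≈ 4720 J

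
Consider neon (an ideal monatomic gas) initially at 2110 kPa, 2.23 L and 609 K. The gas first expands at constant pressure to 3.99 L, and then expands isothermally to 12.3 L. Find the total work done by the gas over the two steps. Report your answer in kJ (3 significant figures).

Step 1 (isobaric): W = PΔV = (2110 kPa)(3.99 − 2.23 L) = 3714 J.
After step 1: P = 2110 kPa, V = 3.99 L, T = 1090 K.
Step 2 (isothermal): W = P₁V₁ ln(V₂/V₁) = (8419) ln(12.3/3.99) = 9478 J.
W_total = 3714 + 9478 = 13192 J.

W_total ≈ 13.2 kJ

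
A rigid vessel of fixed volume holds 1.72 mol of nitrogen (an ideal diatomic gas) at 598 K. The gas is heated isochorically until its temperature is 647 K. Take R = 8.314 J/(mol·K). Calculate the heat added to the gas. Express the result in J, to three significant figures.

Q ≈ 1750 J

Constant volume ⇒ W = 0, so Q = ΔU = nCᵥΔT with Cᵥ = 5R/2 = 20.79 J/(mol·K).
ΔU = (1.72)(20.79)(647 − 598) = 1752 J.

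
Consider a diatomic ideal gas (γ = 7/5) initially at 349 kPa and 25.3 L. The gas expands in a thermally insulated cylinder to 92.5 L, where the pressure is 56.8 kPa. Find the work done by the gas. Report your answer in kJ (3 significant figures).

W ≈ 8.94 kJ

Adiabatic: W = (P₁V₁ − P₂V₂)/(γ − 1) with γ = 7/5.
P₁V₁ = 8830 J, P₂V₂ = 5254 J.
W = (8830 − 5254) / 0.4 = 8939 J.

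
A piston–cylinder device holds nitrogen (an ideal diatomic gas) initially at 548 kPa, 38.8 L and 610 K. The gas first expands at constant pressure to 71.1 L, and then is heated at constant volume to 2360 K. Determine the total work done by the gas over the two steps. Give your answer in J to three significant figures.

W_total ≈ 17700 J

Step 1 (isobaric): W = PΔV = (548 kPa)(71.1 − 38.8 L) = 17700 J.
Step 2 (isochoric): W = 0 (constant volume).
W_total = 17700 + 0 = 17700 J.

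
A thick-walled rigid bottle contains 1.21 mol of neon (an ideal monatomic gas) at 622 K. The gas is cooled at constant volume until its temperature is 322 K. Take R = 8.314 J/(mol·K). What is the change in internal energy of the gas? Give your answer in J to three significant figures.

ΔU ≈ -4530 J

Constant volume ⇒ W = 0, so Q = ΔU = nCᵥΔT with Cᵥ = 3R/2 = 12.47 J/(mol·K).
ΔU = (1.21)(12.47)(322 − 622) = -4527 J.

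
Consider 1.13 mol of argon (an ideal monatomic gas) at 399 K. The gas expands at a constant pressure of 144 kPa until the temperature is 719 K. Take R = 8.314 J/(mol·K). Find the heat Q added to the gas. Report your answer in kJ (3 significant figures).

Isobaric: W = nRΔT = (1.13)(8.314)(320) = 3006 J.
ΔU = nCᵥΔT with Cᵥ = 3R/2: ΔU = (1.13)(12.47)(320) = 4510 J.
Q = ΔU + W = 4510 + 3006 = 7516 J.

Q ≈ 7.52 kJ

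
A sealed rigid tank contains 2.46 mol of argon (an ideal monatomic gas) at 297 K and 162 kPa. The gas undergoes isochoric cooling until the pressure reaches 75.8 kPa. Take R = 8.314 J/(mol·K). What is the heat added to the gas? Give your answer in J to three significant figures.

Q ≈ -4850 J

Constant volume ⇒ W = 0, so Q = ΔU = nCᵥΔT with Cᵥ = 3R/2 = 12.47 J/(mol·K).
At constant V, T₂/T₁ = P₂/P₁ ⇒ ΔT = T₁(P₂/P₁ − 1) = 297·(75.8/162 − 1) = -158 K.
ΔU = (2.46)(12.47)(-158) = -4848 J.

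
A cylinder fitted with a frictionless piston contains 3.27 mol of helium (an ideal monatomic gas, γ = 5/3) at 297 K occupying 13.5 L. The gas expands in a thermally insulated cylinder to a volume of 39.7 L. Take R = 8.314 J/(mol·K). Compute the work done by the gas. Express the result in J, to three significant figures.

W ≈ 6210 J

Adiabatic: TV^(γ−1) = const with γ = 5/3.
T₂ = T₁ (V₁/V₂)^(γ−1) = 297 × (13.5/39.7)^0.667 = 297 × 0.4872 = 144.7 K.
W_by = nCᵥ(T₁ − T₂) = (3.27)(12.47)(297 − 144.7) = 6211 J.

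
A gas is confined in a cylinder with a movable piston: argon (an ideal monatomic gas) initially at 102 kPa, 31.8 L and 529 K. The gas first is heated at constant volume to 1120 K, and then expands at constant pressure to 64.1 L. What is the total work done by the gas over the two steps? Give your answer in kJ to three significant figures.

Step 1 (isochoric): W = 0 (constant volume).
After step 1: P = 216 kPa (V unchanged).
Step 2 (isobaric): W = PΔV = (216 kPa)(64.1 − 31.8 L) = 6975 J.
W_total = 0 + 6975 = 6975 J.

W_total ≈ 6.98 kJ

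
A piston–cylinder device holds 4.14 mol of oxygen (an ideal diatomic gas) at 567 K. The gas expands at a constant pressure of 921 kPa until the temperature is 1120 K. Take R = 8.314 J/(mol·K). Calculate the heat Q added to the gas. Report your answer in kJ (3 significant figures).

Q ≈ 66.6 kJ

Isobaric: W = nRΔT = (4.14)(8.314)(553) = 19034 J.
ΔU = nCᵥΔT with Cᵥ = 5R/2: ΔU = (4.14)(20.79)(553) = 47586 J.
Q = ΔU + W = 47586 + 19034 = 66620 J.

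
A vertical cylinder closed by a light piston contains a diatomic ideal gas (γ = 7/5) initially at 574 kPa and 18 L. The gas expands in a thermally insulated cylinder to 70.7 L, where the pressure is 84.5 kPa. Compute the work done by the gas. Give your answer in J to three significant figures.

W ≈ 10900 J

Adiabatic: W = (P₁V₁ − P₂V₂)/(γ − 1) with γ = 7/5.
P₁V₁ = 10332 J, P₂V₂ = 5974 J.
W = (10332 − 5974) / 0.4 = 10895 J.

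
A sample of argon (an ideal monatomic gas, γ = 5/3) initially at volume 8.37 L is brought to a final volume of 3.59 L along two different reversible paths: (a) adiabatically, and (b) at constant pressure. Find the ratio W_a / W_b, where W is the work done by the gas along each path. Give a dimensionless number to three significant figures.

Path (a) adiabatic: W = P₁V₁(1 − (V₁/V₂)^(γ−1))/(γ−1) → W_a/(P₁V₁) = -1.137.
Path (b) isobaric: W = P₁(V₂ − V₁) → W_b/(P₁V₁) = -0.5711.
W_a / W_b = -1.137 / -0.5711 = 1.992.

W_a / W_b ≈ 1.99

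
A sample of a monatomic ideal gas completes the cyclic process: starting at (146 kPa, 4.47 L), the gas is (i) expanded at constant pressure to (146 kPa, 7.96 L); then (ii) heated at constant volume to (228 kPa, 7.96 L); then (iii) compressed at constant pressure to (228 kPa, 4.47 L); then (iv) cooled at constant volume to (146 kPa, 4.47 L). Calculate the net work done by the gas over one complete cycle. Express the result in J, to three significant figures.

W_net ≈ -286 J

Constant-volume legs do no work.
W(i) = (146)(7.96 − 4.47) = 509.5 J; W(iii) = (228)(4.47 − 7.96) = -795.7 J.
W_net = 509.5 − 795.7 = -286.2 J (the counter-clockwise enclosed area).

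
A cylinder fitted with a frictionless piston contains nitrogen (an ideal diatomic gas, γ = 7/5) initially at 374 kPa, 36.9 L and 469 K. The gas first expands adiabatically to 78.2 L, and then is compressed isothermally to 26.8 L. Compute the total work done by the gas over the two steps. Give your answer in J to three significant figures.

Step 1 (adiabatic): W = (P₁V₁ − P₂V₂)/(γ−1) = (13801 − 10219)/0.4 = 8953 J.
After step 1: P = 130.7 kPa, V = 78.2 L, T = 347.3 K.
Step 2 (isothermal): W = P₁V₁ ln(V₂/V₁) = (10219) ln(26.8/78.2) = -10944 J.
W_total = 8953 − 10944 = -1991 J.

W_total ≈ -1990 J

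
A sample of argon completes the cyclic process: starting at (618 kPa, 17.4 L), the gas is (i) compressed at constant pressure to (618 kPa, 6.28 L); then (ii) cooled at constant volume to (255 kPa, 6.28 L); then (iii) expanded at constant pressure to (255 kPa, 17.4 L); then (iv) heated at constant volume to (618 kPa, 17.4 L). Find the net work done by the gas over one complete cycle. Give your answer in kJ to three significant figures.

W_net ≈ -4.04 kJ

Constant-volume legs do no work.
W(i) = (618)(6.28 − 17.4) = -6872 J; W(iii) = (255)(17.4 − 6.28) = 2836 J.
W_net = -6872 + 2836 = -4037 J (the counter-clockwise enclosed area).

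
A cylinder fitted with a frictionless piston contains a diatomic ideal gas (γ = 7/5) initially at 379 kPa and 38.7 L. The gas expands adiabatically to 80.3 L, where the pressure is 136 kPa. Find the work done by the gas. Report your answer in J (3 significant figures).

Adiabatic: W = (P₁V₁ − P₂V₂)/(γ − 1) with γ = 7/5.
P₁V₁ = 14667 J, P₂V₂ = 10921 J.
W = (14667 − 10921) / 0.4 = 9366 J.

W ≈ 9370 J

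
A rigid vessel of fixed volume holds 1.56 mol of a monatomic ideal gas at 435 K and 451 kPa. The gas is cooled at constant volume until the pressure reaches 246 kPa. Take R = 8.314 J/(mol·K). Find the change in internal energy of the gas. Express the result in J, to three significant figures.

ΔU ≈ -3850 J

Constant volume ⇒ W = 0, so Q = ΔU = nCᵥΔT with Cᵥ = 3R/2 = 12.47 J/(mol·K).
At constant V, T₂/T₁ = P₂/P₁ ⇒ ΔT = T₁(P₂/P₁ − 1) = 435·(246/451 − 1) = -197.7 K.
ΔU = (1.56)(12.47)(-197.7) = -3847 J.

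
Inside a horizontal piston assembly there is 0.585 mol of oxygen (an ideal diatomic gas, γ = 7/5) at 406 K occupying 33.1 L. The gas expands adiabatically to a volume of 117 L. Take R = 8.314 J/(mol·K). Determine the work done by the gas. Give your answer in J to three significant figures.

W ≈ 1960 J

Adiabatic: TV^(γ−1) = const with γ = 7/5.
T₂ = T₁ (V₁/V₂)^(γ−1) = 406 × (33.1/117)^0.4 = 406 × 0.6035 = 245 K.
W_by = nCᵥ(T₁ − T₂) = (0.585)(20.79)(406 − 245) = 1958 J.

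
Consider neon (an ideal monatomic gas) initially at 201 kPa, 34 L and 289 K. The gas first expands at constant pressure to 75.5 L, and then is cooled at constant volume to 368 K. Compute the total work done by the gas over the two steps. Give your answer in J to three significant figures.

Step 1 (isobaric): W = PΔV = (201 kPa)(75.5 − 34 L) = 8342 J.
Step 2 (isochoric): W = 0 (constant volume).
W_total = 8342 + 0 = 8342 J.

W_total ≈ 8340 J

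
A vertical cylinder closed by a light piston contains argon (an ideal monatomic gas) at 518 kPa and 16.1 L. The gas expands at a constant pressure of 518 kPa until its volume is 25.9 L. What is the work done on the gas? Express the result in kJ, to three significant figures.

Isobaric: W = P ΔV.
W = (518 kPa)(25.9 − 16.1 L) = (518)(9.8) = 5076 J.
Work on gas = −W_by = -5076 J.

W ≈ -5.08 kJ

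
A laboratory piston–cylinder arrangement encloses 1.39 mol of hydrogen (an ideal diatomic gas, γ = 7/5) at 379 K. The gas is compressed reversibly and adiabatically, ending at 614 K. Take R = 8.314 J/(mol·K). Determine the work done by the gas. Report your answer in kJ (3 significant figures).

W ≈ -6.79 kJ

Adiabatic ⇒ Q = 0, so W_by = −ΔU = nCᵥ(T₁ − T₂).
Cᵥ = 5R/2 = 20.79 J/(mol·K).
W = (1.39)(20.79)(379 − 614) = -6789 J.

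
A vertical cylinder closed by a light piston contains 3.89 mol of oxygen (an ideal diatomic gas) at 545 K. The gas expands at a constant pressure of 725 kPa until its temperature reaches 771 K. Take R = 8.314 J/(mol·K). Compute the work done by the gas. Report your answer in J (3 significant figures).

W ≈ 7310 J

Isobaric: W = P ΔV = nR ΔT.
W = (3.89)(8.314)(771 − 545) = 7309 J.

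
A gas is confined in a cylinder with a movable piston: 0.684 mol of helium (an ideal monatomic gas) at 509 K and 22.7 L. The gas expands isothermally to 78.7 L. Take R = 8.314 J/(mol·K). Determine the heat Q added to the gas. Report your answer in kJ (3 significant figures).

Q ≈ 3.60 kJ

Isothermal ⇒ ΔU = 0, so Q = W = nRT ln(V₂/V₁).
Q = (0.684)(8.314)(509) ln(78.7/22.7) = 2895 × 1.243 = 3599 J.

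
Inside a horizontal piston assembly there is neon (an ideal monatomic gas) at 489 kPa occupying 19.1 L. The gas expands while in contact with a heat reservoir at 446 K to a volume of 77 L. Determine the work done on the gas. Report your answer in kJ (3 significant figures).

W ≈ -13.0 kJ

Isothermal: W = nRT ln(V₂/V₁) = P₁V₁ ln(V₂/V₁).
P₁V₁ = (489 kPa)(19.1 L) = 9340 J.
W = 9340 × ln(77/19.1) = 9340 × 1.394
W_by_gas = 13021 J; work on gas = −W_by = -13021 J.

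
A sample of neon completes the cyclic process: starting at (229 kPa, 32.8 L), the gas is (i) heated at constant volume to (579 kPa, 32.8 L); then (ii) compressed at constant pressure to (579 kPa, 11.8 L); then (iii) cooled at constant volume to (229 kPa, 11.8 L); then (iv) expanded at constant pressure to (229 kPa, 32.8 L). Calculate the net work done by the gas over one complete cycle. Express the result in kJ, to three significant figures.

W_net ≈ -7.35 kJ

Constant-volume legs do no work.
W(ii) = (579)(11.8 − 32.8) = -12159 J; W(iv) = (229)(32.8 − 11.8) = 4809 J.
W_net = -12159 + 4809 = -7350 J (the counter-clockwise enclosed area).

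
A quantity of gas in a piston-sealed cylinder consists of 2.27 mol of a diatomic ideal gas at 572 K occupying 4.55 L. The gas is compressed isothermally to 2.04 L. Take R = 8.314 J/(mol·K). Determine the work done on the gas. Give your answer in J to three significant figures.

Isothermal: W = nRT ln(V₂/V₁).
W = (2.27)(8.314)(572) × ln(2.04/4.55)
  = 10795 × -0.8022
W_by_gas = -8660 J; work on gas = −W_by = 8660 J.

W ≈ 8660 J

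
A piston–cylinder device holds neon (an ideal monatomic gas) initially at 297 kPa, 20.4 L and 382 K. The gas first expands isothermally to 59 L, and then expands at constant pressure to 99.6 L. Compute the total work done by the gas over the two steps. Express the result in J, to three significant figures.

Step 1 (isothermal): W = P₁V₁ ln(V₂/V₁) = (6059) ln(59/20.4) = 6434 J.
After step 1: P = 102.7 kPa, V = 59 L, T = 382 K.
Step 2 (isobaric): W = PΔV = (102.7 kPa)(99.6 − 59 L) = 4169 J.
W_total = 6434 + 4169 = 10604 J.

W_total ≈ 10600 J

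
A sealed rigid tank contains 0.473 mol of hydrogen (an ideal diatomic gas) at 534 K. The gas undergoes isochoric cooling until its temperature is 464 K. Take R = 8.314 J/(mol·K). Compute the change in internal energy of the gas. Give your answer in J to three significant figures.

ΔU ≈ -688 J

Constant volume ⇒ W = 0, so Q = ΔU = nCᵥΔT with Cᵥ = 5R/2 = 20.79 J/(mol·K).
ΔU = (0.473)(20.79)(464 − 534) = -688.2 J.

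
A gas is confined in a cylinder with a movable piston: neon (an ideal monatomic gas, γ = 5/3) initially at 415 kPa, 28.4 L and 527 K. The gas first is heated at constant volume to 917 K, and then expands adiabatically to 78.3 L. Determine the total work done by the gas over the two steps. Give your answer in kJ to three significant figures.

Step 1 (isochoric): W = 0 (constant volume).
After step 1: P = 722.1 kPa (V unchanged).
Step 2 (adiabatic): W = (P₁V₁ − P₂V₂)/(γ−1) = (20508 − 10430)/0.667 = 15117 J.
W_total = 0 + 15117 = 15117 J.

W_total ≈ 15.1 kJ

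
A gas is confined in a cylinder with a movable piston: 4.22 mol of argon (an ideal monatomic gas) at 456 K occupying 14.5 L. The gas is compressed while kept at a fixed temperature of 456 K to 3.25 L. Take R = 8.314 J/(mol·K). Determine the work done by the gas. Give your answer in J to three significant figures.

W ≈ -23900 J

Isothermal: W = nRT ln(V₂/V₁).
W = (4.22)(8.314)(456) × ln(3.25/14.5)
  = 15999 × -1.495
W_by_gas = -23926 J.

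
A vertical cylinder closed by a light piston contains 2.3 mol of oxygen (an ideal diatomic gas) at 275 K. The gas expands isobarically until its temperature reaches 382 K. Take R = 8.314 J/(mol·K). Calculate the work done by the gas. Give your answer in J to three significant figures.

Isobaric: W = P ΔV = nR ΔT.
W = (2.3)(8.314)(382 − 275) = 2046 J.

W ≈ 2050 J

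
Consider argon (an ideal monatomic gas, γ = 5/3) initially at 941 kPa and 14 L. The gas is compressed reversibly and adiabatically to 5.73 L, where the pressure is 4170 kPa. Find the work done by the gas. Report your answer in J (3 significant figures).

Adiabatic: W = (P₁V₁ − P₂V₂)/(γ − 1) with γ = 5/3.
P₁V₁ = 13174 J, P₂V₂ = 23894 J.
W = (13174 − 23894) / 0.6667 = -16080 J.

W ≈ -16100 J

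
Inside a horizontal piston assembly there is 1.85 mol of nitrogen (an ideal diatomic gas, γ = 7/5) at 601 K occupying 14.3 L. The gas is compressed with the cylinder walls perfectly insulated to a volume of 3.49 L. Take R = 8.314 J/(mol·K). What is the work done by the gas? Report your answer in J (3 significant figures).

W ≈ -17500 J

Adiabatic: TV^(γ−1) = const with γ = 7/5.
T₂ = T₁ (V₁/V₂)^(γ−1) = 601 × (14.3/3.49)^0.4 = 601 × 1.758 = 1057 K.
W_by = nCᵥ(T₁ − T₂) = (1.85)(20.79)(601 − 1057) = -17516 J.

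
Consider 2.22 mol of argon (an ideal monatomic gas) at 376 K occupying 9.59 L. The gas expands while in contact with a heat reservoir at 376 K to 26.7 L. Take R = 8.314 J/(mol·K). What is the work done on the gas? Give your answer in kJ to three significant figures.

Isothermal: W = nRT ln(V₂/V₁).
W = (2.22)(8.314)(376) × ln(26.7/9.59)
  = 6940 × 1.024
W_by_gas = 7106 J; work on gas = −W_by = -7106 J.

W ≈ -7.11 kJ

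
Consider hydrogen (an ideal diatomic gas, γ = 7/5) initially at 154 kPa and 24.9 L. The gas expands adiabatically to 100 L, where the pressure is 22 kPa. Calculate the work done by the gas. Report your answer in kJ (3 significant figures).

W ≈ 4.09 kJ

Adiabatic: W = (P₁V₁ − P₂V₂)/(γ − 1) with γ = 7/5.
P₁V₁ = 3835 J, P₂V₂ = 2200 J.
W = (3835 − 2200) / 0.4 = 4087 J.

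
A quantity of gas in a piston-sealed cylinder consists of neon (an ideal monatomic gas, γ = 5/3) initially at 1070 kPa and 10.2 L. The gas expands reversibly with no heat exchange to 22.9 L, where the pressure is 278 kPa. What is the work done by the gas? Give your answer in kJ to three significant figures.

Adiabatic: W = (P₁V₁ − P₂V₂)/(γ − 1) with γ = 5/3.
P₁V₁ = 10914 J, P₂V₂ = 6366 J.
W = (10914 − 6366) / 0.6667 = 6822 J.

W ≈ 6.82 kJ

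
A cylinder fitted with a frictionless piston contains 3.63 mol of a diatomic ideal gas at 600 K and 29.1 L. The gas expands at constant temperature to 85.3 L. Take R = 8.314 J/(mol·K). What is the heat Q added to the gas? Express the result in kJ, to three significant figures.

Isothermal ⇒ ΔU = 0, so Q = W = nRT ln(V₂/V₁).
Q = (3.63)(8.314)(600) ln(85.3/29.1) = 18108 × 1.075 = 19474 J.

Q ≈ 19.5 kJ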